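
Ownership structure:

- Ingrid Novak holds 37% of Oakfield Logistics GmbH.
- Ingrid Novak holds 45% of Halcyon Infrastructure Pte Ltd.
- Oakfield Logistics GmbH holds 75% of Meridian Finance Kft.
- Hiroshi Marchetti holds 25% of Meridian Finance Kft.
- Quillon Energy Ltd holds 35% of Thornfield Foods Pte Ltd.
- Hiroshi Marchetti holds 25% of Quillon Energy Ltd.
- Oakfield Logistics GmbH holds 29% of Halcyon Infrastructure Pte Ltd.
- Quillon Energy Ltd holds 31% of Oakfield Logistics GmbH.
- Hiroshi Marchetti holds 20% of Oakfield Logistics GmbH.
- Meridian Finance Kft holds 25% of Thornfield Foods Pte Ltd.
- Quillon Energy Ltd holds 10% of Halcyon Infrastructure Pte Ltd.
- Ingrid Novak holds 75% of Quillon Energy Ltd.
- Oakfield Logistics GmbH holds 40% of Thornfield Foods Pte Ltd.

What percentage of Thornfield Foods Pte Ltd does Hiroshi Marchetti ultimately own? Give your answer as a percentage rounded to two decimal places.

31.30%

Hiroshi reaches Thornfield along 6 paths.
Via Quillon → Oakfield → Meridian: 25% × 31% × 75% × 25% = 1.453125%.
Via Oakfield → Meridian: 20% × 75% × 25% = 3.75%.
Via Meridian: 25% × 25% = 6.25%.
Via Quillon → Oakfield: 25% × 31% × 40% = 3.1%.
Via Oakfield: 20% × 40% = 8%.
Via Quillon: 25% × 35% = 8.75%.
Total: 1.453125% + 3.75% + 6.25% + 3.1% + 8% + 8.75% = 31.303125%.
Rounded: 31.30%.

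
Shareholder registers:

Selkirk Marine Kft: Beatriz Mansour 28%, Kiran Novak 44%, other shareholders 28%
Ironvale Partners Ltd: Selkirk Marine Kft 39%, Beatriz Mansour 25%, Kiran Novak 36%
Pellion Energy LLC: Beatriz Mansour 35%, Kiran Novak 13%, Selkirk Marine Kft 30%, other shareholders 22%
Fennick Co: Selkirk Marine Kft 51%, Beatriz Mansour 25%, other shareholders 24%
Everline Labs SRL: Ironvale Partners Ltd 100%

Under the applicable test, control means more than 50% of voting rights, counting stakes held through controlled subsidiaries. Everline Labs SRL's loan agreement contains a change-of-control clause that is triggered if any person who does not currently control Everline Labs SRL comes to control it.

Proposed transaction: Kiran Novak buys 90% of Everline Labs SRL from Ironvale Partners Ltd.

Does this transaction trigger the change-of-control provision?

Yes

The purchase adds only to Kiran's holdings (Ironvale's stake shrinks), so Kiran is the only person who could newly come to control Everline.
Kiran's largest direct stake is 44% in Selkirk, which does not meet the threshold, so Kiran controls no company.
Neither Kiran nor any entity Kiran controls holds any voting interest in Everline.
So before the transaction, Kiran does not control Everline.
After the purchase, Kiran holds 90% of Everline directly, and Ironvale's stake falls to 10%.
Kiran holds 90% of Everline, so Kiran controls Everline.
Kiran did not control Everline before and does after, so the clause is triggered.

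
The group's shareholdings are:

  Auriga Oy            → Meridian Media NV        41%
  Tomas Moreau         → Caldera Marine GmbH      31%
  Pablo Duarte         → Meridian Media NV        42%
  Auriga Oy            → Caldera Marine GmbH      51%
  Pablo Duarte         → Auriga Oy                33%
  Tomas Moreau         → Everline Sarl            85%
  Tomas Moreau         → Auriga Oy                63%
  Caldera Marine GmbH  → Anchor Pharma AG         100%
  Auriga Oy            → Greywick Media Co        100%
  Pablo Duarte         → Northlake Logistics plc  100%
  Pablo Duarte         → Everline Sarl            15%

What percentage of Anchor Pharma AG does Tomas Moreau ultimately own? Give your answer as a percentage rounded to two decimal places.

Tomas reaches Anchor along 2 paths.
Via Auriga → Caldera: 63% × 51% × 100% = 32.13%.
Via Caldera: 31% × 100% = 31%.
Total: 32.13% + 31% = 63.13%.

63.13%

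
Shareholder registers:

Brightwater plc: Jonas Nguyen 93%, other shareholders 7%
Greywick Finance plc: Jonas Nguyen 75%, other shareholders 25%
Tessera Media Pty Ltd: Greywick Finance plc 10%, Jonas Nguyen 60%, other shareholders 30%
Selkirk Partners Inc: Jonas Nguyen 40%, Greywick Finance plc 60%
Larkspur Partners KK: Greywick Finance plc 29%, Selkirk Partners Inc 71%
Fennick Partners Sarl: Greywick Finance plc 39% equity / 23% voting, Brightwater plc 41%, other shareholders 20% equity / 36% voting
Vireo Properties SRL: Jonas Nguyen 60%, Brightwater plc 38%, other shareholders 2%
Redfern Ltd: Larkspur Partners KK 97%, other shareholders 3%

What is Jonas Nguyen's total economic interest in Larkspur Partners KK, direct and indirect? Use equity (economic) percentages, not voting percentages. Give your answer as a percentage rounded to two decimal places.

Jonas reaches Larkspur along 3 paths.
Via Greywick: 75% × 29% = 21.75%.
Via Selkirk: 40% × 71% = 28.4%.
Via Greywick → Selkirk: 75% × 60% × 71% = 31.95%.
Total: 21.75% + 28.4% + 31.95% = 82.1%.
Rounded: 82.10%.

82.10%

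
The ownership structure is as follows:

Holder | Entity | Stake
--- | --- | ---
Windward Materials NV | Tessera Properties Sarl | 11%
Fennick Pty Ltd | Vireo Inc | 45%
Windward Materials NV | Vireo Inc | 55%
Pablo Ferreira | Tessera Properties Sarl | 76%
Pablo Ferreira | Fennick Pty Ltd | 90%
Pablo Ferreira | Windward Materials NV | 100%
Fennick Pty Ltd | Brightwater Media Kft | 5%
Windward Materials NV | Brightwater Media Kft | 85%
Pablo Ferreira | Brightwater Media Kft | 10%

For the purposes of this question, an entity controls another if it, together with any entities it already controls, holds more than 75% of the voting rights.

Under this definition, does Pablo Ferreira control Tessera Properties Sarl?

Pablo holds 100% of Windward, so Pablo controls Windward.
Pablo and Windward together hold 76% + 11% = 87% of Tessera, so Pablo controls Tessera.

Yes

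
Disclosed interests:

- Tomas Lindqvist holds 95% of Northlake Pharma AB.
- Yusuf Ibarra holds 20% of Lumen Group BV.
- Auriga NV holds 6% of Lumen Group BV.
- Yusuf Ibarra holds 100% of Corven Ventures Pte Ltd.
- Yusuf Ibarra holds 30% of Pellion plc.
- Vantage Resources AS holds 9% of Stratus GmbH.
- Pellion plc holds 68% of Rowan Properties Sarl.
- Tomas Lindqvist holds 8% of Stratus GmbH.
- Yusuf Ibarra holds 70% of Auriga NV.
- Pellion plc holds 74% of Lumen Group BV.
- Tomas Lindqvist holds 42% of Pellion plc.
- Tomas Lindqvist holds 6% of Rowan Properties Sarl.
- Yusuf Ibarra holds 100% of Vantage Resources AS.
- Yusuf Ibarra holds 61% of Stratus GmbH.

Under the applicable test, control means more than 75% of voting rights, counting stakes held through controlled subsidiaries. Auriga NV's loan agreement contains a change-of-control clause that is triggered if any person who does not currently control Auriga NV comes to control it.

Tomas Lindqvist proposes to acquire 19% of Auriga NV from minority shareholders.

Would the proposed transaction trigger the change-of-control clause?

The purchase changes only Tomas's holdings, so Tomas is the only person who could newly come to control Auriga.
Tomas holds 95% of Northlake, so Tomas controls Northlake.
Neither Tomas nor any entity Tomas controls holds any voting interest in Auriga.
So before the transaction, Tomas does not control Auriga.
After the purchase, Tomas holds 19% of Auriga directly.
After the transaction, Tomas's side holds 19% of Auriga, not > 75%, so Tomas still does not control Auriga.
No new person acquires control, so the clause is not triggered.

No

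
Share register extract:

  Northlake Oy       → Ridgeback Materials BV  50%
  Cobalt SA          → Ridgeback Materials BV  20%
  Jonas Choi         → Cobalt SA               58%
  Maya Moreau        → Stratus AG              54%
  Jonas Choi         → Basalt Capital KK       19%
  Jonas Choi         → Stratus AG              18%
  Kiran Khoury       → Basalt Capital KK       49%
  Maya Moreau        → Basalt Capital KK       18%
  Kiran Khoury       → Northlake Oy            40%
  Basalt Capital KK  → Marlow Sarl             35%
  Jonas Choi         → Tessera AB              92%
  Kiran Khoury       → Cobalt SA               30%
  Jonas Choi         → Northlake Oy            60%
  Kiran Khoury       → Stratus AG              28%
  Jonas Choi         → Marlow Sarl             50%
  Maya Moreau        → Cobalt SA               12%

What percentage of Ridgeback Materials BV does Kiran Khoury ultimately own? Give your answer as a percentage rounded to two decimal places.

26.00%

Kiran reaches Ridgeback along 2 paths.
Via Cobalt: 30% × 20% = 6%.
Via Northlake: 40% × 50% = 20%.
Total: 6% + 20% = 26%.
Rounded: 26.00%.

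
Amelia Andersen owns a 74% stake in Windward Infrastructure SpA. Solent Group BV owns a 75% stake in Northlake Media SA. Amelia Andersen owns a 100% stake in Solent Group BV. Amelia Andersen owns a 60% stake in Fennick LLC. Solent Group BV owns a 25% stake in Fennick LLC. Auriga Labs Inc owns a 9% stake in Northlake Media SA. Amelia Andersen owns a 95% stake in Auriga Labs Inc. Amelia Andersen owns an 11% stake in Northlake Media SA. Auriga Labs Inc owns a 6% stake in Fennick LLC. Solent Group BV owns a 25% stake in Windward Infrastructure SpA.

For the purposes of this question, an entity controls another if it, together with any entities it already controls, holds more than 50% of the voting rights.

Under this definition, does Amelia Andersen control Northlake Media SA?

Yes

Amelia holds 95% of Auriga, so Amelia controls Auriga.
Amelia holds 100% of Solent, so Amelia controls Solent.
Solent and Amelia and Auriga together hold 75% + 11% + 9% = 95% of Northlake, so Amelia controls Northlake.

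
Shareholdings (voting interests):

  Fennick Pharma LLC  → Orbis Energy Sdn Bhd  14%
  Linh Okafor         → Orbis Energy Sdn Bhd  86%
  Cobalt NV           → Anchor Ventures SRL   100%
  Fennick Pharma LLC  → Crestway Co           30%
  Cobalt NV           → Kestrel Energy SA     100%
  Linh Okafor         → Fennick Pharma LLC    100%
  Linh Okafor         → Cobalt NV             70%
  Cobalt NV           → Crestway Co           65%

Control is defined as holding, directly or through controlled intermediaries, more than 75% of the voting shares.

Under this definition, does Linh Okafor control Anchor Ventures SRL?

No

Linh holds 100% of Fennick, so Linh controls Fennick.
Fennick and Linh together hold 14% + 86% = 100% of Orbis, so Linh controls Orbis.
Neither Linh nor any entity Linh controls holds any voting interest in Anchor.
So Linh does not control Anchor.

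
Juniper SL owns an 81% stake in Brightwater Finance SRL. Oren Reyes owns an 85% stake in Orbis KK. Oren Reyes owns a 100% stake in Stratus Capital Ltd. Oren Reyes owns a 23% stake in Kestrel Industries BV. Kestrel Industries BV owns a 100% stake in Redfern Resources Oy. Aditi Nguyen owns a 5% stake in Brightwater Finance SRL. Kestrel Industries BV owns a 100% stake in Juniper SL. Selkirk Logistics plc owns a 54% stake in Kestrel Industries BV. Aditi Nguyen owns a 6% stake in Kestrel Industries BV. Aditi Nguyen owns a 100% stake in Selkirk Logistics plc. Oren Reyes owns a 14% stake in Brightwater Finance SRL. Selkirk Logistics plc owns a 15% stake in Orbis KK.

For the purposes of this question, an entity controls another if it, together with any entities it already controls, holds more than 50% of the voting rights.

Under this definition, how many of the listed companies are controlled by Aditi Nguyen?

5

Aditi holds 100% of Selkirk, so Aditi controls Selkirk.
Selkirk and Aditi together hold 54% + 6% = 60% of Kestrel, so Aditi controls Kestrel.
Kestrel holds 100% of Redfern, so Aditi controls Redfern.
Kestrel holds 100% of Juniper, so Aditi controls Juniper.
Aditi and Juniper together hold 5% + 81% = 86% of Brightwater, so Aditi controls Brightwater.
No other company's threshold is met.
Aditi controls 5 companies.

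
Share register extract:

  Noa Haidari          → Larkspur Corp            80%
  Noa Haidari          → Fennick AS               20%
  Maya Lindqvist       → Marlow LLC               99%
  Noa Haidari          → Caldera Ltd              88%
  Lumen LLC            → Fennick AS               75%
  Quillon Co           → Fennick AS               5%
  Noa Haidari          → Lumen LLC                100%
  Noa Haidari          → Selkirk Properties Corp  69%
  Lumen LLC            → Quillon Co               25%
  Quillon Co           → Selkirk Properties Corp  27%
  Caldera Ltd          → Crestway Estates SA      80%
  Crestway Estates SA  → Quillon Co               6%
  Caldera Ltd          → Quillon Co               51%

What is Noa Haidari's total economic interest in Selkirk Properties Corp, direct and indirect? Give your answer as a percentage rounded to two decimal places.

Noa reaches Selkirk along 4 paths.
Via Caldera → Quillon: 88% × 51% × 27% = 12.1176%.
Via Lumen → Quillon: 100% × 25% × 27% = 6.75%.
Via Caldera → Crestway → Quillon: 88% × 80% × 6% × 27% = 1.14048%.
Direct stake: 69% = 69%.
Total: 12.1176% + 6.75% + 1.14048% + 69% = 89.00808%.
Rounded: 89.01%.

89.01%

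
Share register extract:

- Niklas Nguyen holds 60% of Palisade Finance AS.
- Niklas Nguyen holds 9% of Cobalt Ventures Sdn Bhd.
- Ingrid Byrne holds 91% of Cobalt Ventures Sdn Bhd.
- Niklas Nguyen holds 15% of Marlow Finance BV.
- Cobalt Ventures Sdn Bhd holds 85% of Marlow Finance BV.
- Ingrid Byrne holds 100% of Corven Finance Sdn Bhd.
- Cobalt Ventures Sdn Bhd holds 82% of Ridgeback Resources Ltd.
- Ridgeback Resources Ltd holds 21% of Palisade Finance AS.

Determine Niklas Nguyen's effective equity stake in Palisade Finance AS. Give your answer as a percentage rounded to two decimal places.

61.55%

Niklas reaches Palisade along 2 paths.
Direct stake: 60% = 60%.
Via Cobalt → Ridgeback: 9% × 82% × 21% = 1.5498%.
Total: 60% + 1.5498% = 61.5498%.
Rounded: 61.55%.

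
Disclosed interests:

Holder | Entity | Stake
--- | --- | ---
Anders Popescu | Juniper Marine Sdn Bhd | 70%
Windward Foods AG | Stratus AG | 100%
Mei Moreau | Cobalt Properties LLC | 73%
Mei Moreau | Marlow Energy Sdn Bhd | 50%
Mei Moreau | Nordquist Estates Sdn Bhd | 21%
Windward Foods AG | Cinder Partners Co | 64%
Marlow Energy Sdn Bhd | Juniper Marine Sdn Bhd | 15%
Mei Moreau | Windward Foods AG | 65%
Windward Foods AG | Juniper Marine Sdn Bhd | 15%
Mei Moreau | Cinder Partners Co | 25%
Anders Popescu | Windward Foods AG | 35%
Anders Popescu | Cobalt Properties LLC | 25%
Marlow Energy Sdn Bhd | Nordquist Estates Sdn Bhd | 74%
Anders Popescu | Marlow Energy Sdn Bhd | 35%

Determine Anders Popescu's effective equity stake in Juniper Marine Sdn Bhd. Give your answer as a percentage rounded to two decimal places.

Anders reaches Juniper along 3 paths.
Direct stake: 70% = 70%.
Via Marlow: 35% × 15% = 5.25%.
Via Windward: 35% × 15% = 5.25%.
Total: 70% + 5.25% + 5.25% = 80.5%.
Rounded: 80.50%.

80.50%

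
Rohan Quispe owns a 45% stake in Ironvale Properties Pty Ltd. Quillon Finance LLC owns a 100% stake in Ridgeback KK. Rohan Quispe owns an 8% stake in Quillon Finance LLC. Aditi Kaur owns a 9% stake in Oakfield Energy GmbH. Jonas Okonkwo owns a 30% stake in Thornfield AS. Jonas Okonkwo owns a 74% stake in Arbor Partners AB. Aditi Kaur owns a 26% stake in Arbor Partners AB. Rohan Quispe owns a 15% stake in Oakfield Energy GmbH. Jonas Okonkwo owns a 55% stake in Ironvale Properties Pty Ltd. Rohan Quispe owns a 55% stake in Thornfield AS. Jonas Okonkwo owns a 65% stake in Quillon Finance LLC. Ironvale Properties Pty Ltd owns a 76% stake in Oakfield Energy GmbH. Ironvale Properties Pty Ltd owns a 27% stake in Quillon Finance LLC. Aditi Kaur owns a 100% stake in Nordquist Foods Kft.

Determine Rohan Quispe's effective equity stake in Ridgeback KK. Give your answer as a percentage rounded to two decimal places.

Rohan reaches Ridgeback along 2 paths.
Via Ironvale → Quillon: 45% × 27% × 100% = 12.15%.
Via Quillon: 8% × 100% = 8%.
Total: 12.15% + 8% = 20.15%.

20.15%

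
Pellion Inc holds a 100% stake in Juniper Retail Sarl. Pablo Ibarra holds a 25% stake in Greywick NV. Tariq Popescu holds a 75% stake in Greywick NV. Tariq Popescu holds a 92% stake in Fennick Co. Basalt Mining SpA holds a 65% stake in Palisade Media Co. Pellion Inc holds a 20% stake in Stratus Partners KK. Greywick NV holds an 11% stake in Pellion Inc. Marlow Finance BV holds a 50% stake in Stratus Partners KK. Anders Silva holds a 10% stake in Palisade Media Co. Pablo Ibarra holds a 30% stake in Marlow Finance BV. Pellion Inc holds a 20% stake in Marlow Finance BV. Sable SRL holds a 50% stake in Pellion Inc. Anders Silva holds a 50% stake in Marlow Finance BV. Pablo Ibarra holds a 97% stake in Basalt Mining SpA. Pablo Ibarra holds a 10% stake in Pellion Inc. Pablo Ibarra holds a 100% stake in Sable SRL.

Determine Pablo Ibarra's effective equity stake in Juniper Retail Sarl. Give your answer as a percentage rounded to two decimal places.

Pablo reaches Juniper along 3 paths.
Via Greywick → Pellion: 25% × 11% × 100% = 2.75%.
Via Pellion: 10% × 100% = 10%.
Via Sable → Pellion: 100% × 50% × 100% = 50%.
Total: 2.75% + 10% + 50% = 62.75%.

62.75%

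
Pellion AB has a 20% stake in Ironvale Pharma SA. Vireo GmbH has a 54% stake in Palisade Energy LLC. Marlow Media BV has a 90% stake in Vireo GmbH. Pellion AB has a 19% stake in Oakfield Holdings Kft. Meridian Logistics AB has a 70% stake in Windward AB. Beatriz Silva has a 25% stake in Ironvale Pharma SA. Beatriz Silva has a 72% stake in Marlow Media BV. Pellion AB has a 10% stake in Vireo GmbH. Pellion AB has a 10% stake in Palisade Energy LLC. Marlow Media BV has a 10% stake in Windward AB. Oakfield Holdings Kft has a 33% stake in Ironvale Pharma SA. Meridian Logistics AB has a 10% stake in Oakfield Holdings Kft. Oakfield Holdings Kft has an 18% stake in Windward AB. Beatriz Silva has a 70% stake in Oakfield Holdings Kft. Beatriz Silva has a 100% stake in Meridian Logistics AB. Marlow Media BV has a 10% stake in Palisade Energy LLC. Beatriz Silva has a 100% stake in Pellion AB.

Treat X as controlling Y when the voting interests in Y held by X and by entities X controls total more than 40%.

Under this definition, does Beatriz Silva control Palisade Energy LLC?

Yes

Beatriz holds 72% of Marlow, so Beatriz controls Marlow.
Beatriz holds 100% of Pellion, so Beatriz controls Pellion.
Pellion and Marlow together hold 10% + 90% = 100% of Vireo, so Beatriz controls Vireo.
Vireo and Pellion and Marlow together hold 54% + 10% + 10% = 74% of Palisade, so Beatriz controls Palisade.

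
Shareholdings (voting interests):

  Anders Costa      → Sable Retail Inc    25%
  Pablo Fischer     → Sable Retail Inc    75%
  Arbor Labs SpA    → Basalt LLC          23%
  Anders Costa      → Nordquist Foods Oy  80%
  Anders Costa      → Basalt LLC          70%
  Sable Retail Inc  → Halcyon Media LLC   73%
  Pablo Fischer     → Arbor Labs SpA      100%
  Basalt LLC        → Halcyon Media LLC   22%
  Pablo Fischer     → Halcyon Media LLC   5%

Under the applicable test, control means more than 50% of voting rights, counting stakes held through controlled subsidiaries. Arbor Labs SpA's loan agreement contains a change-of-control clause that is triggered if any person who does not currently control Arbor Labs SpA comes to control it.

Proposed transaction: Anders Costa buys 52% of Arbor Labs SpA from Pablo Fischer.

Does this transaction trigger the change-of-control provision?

The purchase adds only to Anders's holdings (Pablo's stake shrinks), so Anders is the only person who could newly come to control Arbor.
Anders holds 70% of Basalt, so Anders controls Basalt.
Anders holds 80% of Nordquist, so Anders controls Nordquist.
Neither Anders nor any entity Anders controls holds any voting interest in Arbor.
So before the transaction, Anders does not control Arbor.
After the purchase, Anders holds 52% of Arbor directly, and Pablo's stake falls to 48%.
Anders holds 52% of Arbor, so Anders controls Arbor.
Anders did not control Arbor before and does after, so the clause is triggered.

Yes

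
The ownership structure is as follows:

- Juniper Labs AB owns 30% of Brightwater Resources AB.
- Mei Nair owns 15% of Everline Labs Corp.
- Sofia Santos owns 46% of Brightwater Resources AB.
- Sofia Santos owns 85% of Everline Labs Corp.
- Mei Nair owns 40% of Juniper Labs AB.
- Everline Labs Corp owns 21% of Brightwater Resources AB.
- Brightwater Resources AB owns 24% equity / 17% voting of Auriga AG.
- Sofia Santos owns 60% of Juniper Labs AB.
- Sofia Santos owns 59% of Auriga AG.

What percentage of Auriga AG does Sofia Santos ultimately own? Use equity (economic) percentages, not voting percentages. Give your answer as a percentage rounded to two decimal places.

78.64%

Sofia reaches Auriga along 4 paths.
Via Juniper → Brightwater: 60% × 30% × 24% = 4.32%.
Via Brightwater: 46% × 24% = 11.04%.
Via Everline → Brightwater: 85% × 21% × 24% = 4.284%.
Direct stake: 59% = 59%.
Total: 4.32% + 11.04% + 4.284% + 59% = 78.644%.
Rounded: 78.64%.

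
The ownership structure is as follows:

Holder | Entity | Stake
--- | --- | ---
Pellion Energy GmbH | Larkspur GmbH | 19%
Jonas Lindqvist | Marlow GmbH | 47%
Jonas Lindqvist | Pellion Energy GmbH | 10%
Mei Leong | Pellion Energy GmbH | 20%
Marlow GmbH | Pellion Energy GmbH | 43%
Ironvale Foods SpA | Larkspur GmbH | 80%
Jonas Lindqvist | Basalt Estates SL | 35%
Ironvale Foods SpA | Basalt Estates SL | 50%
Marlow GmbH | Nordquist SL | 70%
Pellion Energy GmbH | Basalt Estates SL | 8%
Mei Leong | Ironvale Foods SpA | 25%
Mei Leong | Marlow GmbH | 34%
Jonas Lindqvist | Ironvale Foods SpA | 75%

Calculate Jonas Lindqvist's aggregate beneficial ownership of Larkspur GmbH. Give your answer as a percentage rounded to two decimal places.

65.74%

Jonas reaches Larkspur along 3 paths.
Via Ironvale: 75% × 80% = 60%.
Via Marlow → Pellion: 47% × 43% × 19% = 3.8399%.
Via Pellion: 10% × 19% = 1.9%.
Total: 60% + 3.8399% + 1.9% = 65.7399%.
Rounded: 65.74%.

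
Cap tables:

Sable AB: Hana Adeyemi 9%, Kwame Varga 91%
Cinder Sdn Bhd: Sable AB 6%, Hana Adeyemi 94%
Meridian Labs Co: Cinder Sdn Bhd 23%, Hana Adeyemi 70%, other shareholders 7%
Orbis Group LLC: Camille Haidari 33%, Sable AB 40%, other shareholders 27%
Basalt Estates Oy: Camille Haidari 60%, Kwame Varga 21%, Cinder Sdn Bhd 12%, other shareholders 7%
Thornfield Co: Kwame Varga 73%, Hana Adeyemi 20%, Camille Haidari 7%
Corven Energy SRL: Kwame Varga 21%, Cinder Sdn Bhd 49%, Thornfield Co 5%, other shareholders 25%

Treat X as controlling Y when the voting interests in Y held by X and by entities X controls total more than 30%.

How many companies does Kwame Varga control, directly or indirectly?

Kwame holds 91% of Sable, so Kwame controls Sable.
Sable holds 40% of Orbis, so Kwame controls Orbis.
Kwame holds 73% of Thornfield, so Kwame controls Thornfield.
No other company's threshold is met.
Kwame controls 3 companies.

3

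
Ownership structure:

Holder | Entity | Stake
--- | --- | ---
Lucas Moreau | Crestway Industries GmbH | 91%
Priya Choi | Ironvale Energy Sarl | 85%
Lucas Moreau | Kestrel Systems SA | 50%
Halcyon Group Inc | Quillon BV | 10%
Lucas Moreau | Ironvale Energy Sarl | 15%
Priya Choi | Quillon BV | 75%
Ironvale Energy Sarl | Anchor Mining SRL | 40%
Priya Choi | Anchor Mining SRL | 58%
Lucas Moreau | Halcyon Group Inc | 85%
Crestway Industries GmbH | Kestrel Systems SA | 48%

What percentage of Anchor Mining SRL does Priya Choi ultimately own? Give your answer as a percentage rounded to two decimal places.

92.00%

Priya reaches Anchor along 2 paths.
Direct stake: 58% = 58%.
Via Ironvale: 85% × 40% = 34%.
Total: 58% + 34% = 92%.
Rounded: 92.00%.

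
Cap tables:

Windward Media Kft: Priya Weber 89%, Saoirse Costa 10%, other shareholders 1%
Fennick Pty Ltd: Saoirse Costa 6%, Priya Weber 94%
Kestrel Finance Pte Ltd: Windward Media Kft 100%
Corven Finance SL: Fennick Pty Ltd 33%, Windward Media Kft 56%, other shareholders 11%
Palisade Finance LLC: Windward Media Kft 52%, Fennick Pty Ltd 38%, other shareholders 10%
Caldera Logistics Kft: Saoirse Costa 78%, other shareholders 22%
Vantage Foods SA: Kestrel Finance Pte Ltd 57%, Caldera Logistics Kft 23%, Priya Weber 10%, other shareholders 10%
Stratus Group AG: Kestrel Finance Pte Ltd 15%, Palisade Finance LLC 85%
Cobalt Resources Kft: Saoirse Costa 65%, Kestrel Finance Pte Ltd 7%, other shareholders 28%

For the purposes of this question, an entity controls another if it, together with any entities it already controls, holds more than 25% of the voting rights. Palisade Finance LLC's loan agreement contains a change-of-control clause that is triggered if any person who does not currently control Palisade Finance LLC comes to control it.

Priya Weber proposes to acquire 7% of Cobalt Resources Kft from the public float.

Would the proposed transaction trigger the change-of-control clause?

The purchase changes only Priya's holdings, so Priya is the only person who could newly come to control Palisade.
Priya holds 89% of Windward, so Priya controls Windward.
Priya holds 94% of Fennick, so Priya controls Fennick.
Windward and Fennick together hold 52% + 38% = 90% of Palisade, so Priya controls Palisade.
So Priya already controls Palisade before the transaction.
After the purchase, Priya holds 7% of Cobalt directly.
Priya controlled Palisade already, so this is not a new person acquiring control; every other person's position is unchanged or reduced.
No new person acquires control, so the clause is not triggered.

No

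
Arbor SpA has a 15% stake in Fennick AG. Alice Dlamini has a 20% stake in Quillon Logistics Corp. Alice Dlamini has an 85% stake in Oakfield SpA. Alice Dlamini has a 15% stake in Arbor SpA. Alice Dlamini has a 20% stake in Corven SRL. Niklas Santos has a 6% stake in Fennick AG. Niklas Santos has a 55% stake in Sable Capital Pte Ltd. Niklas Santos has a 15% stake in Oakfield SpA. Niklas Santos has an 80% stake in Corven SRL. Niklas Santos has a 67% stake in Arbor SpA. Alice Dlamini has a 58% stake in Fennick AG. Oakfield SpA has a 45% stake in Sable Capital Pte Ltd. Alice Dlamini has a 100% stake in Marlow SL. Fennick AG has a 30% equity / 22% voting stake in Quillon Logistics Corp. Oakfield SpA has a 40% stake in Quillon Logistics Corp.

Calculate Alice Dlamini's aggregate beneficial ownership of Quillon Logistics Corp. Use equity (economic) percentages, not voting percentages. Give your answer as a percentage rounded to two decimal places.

Alice reaches Quillon along 4 paths.
Direct stake: 20% = 20%.
Via Fennick: 58% × 30% = 17.4%.
Via Arbor → Fennick: 15% × 15% × 30% = 0.675%.
Via Oakfield: 85% × 40% = 34%.
Total: 20% + 17.4% + 0.675% + 34% = 72.075%.
Rounded: 72.08%.

72.08%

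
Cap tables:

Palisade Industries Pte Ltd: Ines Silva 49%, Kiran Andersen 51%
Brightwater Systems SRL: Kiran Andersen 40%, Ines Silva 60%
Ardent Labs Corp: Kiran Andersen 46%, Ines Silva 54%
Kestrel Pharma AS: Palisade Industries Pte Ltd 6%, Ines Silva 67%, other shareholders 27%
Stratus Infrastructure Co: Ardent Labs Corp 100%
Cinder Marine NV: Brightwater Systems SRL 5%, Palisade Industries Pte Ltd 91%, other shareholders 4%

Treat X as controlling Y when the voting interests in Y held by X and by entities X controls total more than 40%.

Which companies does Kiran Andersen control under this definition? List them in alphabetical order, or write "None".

Kiran holds 51% of Palisade, so Kiran controls Palisade.
Kiran holds 46% of Ardent, so Kiran controls Ardent.
Ardent holds 100% of Stratus, so Kiran controls Stratus.
Palisade holds 91% of Cinder, so Kiran controls Cinder.
No other company's threshold is met.

Ardent Labs Corp, Cinder Marine NV, Palisade Industries Pte Ltd, Stratus Infrastructure Co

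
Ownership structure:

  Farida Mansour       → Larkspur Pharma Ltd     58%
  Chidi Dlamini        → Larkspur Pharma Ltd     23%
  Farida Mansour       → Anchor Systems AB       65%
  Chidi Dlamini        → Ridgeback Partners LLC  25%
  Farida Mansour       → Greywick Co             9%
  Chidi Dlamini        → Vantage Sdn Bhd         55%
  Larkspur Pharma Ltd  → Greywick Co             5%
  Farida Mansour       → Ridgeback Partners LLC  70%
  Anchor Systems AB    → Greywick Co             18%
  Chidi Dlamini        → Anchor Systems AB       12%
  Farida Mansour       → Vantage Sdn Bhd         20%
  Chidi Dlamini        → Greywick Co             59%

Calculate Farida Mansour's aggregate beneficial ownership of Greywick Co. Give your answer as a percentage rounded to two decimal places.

Farida reaches Greywick along 3 paths.
Direct stake: 9% = 9%.
Via Larkspur: 58% × 5% = 2.9%.
Via Anchor: 65% × 18% = 11.7%.
Total: 9% + 2.9% + 11.7% = 23.6%.
Rounded: 23.60%.

23.60%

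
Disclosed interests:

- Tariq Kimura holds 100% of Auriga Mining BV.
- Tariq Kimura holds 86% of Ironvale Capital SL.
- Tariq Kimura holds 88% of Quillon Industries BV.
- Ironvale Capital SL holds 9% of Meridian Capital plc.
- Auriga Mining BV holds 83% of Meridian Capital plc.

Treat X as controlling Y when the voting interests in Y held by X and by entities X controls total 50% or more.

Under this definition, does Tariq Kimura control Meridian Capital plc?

Tariq holds 100% of Auriga, so Tariq controls Auriga.
Tariq holds 86% of Ironvale, so Tariq controls Ironvale.
Auriga and Ironvale together hold 83% + 9% = 92% of Meridian, so Tariq controls Meridian.

Yes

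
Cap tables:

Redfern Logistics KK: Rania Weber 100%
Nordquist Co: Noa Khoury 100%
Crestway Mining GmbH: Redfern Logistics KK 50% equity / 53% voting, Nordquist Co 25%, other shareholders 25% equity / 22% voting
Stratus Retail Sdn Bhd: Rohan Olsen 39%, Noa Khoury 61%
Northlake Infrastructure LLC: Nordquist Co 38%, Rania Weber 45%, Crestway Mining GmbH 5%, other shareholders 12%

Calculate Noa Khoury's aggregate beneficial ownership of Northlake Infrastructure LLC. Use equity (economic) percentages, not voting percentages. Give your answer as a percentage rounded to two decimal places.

39.25%

Noa reaches Northlake along 2 paths.
Via Nordquist: 100% × 38% = 38%.
Via Nordquist → Crestway: 100% × 25% × 5% = 1.25%.
Total: 38% + 1.25% = 39.25%.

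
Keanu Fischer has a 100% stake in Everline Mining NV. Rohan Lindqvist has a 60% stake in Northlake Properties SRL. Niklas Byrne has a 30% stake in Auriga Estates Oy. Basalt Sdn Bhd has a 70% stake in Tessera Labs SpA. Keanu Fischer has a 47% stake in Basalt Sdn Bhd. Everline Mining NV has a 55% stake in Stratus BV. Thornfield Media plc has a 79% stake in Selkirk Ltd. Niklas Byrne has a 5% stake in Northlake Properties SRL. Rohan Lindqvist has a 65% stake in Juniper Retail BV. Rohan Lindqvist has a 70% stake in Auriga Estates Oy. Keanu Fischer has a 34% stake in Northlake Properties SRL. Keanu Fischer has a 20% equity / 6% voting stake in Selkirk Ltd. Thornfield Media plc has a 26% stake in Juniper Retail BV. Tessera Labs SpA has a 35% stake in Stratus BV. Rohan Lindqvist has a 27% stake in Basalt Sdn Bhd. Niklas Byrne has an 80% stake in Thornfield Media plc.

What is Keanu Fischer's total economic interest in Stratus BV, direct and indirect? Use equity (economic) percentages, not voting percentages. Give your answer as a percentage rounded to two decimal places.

66.52%

Keanu reaches Stratus along 2 paths.
Via Basalt → Tessera: 47% × 70% × 35% = 11.515%.
Via Everline: 100% × 55% = 55%.
Total: 11.515% + 55% = 66.515%.
Rounded: 66.52%.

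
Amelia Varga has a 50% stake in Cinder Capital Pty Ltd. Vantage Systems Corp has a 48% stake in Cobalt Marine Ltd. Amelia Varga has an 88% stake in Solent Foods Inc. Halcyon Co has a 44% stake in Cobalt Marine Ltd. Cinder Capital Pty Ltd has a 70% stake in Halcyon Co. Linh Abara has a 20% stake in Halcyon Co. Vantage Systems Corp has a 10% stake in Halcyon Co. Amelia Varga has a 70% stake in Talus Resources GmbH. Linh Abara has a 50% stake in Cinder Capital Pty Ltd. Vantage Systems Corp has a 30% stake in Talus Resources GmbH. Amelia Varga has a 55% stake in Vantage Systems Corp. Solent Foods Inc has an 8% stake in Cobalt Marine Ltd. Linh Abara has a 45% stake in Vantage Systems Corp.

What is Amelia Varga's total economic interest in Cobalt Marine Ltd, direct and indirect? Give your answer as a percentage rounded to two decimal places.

Amelia reaches Cobalt along 4 paths.
Via Solent: 88% × 8% = 7.04%.
Via Vantage: 55% × 48% = 26.4%.
Via Vantage → Halcyon: 55% × 10% × 44% = 2.42%.
Via Cinder → Halcyon: 50% × 70% × 44% = 15.4%.
Total: 7.04% + 26.4% + 2.42% + 15.4% = 51.26%.

51.26%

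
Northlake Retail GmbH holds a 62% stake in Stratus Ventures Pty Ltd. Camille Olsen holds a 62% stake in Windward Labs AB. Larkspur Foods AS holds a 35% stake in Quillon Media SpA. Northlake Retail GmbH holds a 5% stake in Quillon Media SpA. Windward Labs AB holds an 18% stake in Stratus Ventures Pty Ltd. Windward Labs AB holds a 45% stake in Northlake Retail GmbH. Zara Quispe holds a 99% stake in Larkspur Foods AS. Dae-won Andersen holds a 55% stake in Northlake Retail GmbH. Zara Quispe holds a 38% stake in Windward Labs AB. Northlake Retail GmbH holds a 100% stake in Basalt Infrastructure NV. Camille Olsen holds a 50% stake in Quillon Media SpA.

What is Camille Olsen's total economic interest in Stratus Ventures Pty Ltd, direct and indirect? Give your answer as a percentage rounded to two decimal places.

Camille reaches Stratus along 2 paths.
Via Windward: 62% × 18% = 11.16%.
Via Windward → Northlake: 62% × 45% × 62% = 17.298%.
Total: 11.16% + 17.298% = 28.458%.
Rounded: 28.46%.

28.46%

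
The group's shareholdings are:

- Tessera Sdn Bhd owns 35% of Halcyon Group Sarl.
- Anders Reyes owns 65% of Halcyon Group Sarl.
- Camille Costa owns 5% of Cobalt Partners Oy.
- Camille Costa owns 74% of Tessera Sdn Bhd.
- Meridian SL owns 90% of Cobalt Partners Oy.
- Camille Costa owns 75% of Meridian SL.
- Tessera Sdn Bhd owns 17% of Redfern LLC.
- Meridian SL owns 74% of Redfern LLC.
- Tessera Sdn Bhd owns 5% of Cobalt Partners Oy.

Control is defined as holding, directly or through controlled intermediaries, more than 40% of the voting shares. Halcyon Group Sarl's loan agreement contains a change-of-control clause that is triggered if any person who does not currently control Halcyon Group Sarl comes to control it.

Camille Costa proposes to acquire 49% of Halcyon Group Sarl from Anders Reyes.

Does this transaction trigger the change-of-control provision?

The purchase adds only to Camille's holdings (Anders's stake shrinks), so Camille is the only person who could newly come to control Halcyon.
Camille holds 74% of Tessera, so Camille controls Tessera.
Camille holds 75% of Meridian, so Camille controls Meridian.
Camille and Tessera and Meridian together hold 5% + 5% + 90% = 100% of Cobalt, so Camille controls Cobalt.
Meridian and Tessera together hold 74% + 17% = 91% of Redfern, so Camille controls Redfern.
In Halcyon, Camille's side holds only 35%, not > 40%.
So before the transaction, Camille does not control Halcyon.
After the purchase, Camille holds 49% of Halcyon directly, and Anders's stake falls to 16%.
Tessera and Camille together hold 35% + 49% = 84% of Halcyon, so Camille controls Halcyon.
Camille did not control Halcyon before and does after, so the clause is triggered.

Yes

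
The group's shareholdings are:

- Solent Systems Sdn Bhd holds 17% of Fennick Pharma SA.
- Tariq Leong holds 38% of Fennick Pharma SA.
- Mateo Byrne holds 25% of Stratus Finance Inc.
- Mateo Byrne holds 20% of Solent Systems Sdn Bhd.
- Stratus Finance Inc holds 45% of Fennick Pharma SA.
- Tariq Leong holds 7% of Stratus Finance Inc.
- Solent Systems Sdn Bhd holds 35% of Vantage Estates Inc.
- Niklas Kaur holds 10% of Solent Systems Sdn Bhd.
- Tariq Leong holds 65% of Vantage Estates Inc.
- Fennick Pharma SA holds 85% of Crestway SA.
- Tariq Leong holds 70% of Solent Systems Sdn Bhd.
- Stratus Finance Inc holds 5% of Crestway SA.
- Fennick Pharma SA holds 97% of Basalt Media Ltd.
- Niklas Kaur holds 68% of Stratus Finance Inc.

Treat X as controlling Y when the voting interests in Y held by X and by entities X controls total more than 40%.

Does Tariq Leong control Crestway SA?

Yes

Tariq holds 70% of Solent, so Tariq controls Solent.
Solent and Tariq together hold 17% + 38% = 55% of Fennick, so Tariq controls Fennick.
Fennick holds 85% of Crestway, so Tariq controls Crestway.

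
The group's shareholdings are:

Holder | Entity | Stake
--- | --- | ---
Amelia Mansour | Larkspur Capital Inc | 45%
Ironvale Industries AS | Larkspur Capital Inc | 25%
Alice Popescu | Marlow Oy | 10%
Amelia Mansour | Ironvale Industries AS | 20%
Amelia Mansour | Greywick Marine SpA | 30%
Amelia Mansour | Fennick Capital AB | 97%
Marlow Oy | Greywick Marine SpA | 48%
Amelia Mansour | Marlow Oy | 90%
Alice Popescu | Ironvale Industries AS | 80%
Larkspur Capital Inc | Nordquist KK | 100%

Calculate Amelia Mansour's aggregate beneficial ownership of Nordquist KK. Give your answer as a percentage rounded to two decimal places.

50.00%

Amelia reaches Nordquist along 2 paths.
Via Larkspur: 45% × 100% = 45%.
Via Ironvale → Larkspur: 20% × 25% × 100% = 5%.
Total: 45% + 5% = 50%.
Rounded: 50.00%.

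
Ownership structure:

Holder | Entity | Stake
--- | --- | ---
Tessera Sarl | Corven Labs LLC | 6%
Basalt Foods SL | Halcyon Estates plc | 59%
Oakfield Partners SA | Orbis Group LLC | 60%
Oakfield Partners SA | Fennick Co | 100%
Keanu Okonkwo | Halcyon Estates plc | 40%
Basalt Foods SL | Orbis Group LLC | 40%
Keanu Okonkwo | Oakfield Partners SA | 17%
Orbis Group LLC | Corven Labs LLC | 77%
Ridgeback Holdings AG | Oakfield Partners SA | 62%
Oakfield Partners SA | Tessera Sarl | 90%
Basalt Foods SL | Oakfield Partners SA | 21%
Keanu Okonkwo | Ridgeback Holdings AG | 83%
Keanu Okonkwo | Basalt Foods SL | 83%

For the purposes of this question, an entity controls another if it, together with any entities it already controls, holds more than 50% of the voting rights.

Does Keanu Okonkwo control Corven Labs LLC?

Keanu holds 83% of Ridgeback, so Keanu controls Ridgeback.
Keanu holds 83% of Basalt, so Keanu controls Basalt.
Ridgeback and Basalt and Keanu together hold 62% + 21% + 17% = 100% of Oakfield, so Keanu controls Oakfield.
Oakfield holds 90% of Tessera, so Keanu controls Tessera.
Basalt and Oakfield together hold 40% + 60% = 100% of Orbis, so Keanu controls Orbis.
Orbis and Tessera together hold 77% + 6% = 83% of Corven, so Keanu controls Corven.

Yes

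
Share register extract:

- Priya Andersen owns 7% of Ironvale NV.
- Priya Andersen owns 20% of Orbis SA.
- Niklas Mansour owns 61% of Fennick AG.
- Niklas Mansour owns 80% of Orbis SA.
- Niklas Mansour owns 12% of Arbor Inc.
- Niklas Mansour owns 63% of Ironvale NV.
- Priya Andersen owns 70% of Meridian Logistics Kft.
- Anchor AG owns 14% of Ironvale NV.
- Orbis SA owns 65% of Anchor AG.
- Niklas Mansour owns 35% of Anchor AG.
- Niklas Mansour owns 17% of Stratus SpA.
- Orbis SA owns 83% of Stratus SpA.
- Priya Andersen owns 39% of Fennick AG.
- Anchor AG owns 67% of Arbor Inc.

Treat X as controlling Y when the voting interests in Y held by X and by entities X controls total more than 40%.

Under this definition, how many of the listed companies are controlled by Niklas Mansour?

6

Niklas holds 80% of Orbis, so Niklas controls Orbis.
Niklas and Orbis together hold 17% + 83% = 100% of Stratus, so Niklas controls Stratus.
Niklas and Orbis together hold 35% + 65% = 100% of Anchor, so Niklas controls Anchor.
Niklas holds 61% of Fennick, so Niklas controls Fennick.
Anchor and Niklas together hold 67% + 12% = 79% of Arbor, so Niklas controls Arbor.
Anchor and Niklas together hold 14% + 63% = 77% of Ironvale, so Niklas controls Ironvale.
No other company's threshold is met.
Niklas controls 6 companies.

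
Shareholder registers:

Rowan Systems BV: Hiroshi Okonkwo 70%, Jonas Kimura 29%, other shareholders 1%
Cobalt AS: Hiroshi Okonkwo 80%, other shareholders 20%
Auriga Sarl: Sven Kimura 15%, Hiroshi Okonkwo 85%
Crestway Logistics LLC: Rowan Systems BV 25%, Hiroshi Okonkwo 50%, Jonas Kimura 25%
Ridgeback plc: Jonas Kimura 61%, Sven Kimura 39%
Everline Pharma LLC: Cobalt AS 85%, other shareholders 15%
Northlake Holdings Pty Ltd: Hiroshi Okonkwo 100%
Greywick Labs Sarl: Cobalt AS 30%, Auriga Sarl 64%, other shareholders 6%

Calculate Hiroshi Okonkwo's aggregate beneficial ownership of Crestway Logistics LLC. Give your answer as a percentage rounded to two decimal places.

Hiroshi reaches Crestway along 2 paths.
Via Rowan: 70% × 25% = 17.5%.
Direct stake: 50% = 50%.
Total: 17.5% + 50% = 67.5%.
Rounded: 67.50%.

67.50%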